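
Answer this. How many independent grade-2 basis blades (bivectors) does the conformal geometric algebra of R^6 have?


The conformal model of R^6 uses Cl(7,1) with m = 6 + 2 = 8 generators.
Number of grade-2 blades = C(m, 2) = C(8, 2)
= 8*7/2 = 28


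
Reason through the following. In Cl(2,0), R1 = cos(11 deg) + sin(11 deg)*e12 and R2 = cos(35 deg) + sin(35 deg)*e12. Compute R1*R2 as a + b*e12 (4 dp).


Same-plane rotors commute and their half-angles add:
R1*R2 = cos(a1 + a2) + sin(a1 + a2)*e12.
a1 + a2 = 11 + 35 = 46 deg
cos(46 deg) = 0.6947
sin(46 deg) = 0.7193
R1*R2 = 0.6947 + 0.7193*e12


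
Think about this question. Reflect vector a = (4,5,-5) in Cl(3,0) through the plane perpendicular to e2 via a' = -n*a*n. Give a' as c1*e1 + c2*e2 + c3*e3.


Reflection formula: a' = -n*a*n, with n = e2 (unit vector, n^2 = 1).
For reflection through hyperplane perp to e2:
The component along e2 flips sign, others stay.
a = (4, 5, -5)
a' = (4, -5, -5)
a' = 4*e1 - 5*e2 - 5*e3


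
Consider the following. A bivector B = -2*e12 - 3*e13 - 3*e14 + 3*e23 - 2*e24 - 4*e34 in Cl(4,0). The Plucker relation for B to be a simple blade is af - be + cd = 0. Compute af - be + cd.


Plucker relation: af - be + cd
a*f = (-2)*(-4) = 8
b*e = (-3)*(-2) = 6
c*d = (-3)*3 = -9
af - be + cd = 8 - 6 + (-9)
= -7


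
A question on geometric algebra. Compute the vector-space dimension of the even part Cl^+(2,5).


Even subalgebra dimension = 2^(n-1)
n = 2 + 5 = 7
2^(7 - 1) = 2^6 = 64
Verification: sum of C(7,k) for even k = 1 + 21 + 35 + 7 = 64
Result = 64


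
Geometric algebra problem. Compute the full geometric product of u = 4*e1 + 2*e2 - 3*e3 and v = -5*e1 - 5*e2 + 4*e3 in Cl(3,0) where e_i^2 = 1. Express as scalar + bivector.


In Cl(3,0): e_i^2 = 1, e_ie_j = -e_je_i for i != j.
Scalar part = u . v = 4*(-5) + 2*(-5) + (-3)*4
= -20 + (-10) + (-12) = -42
e12 coeff = 4*(-5) - 2*(-5) = -20 - (-10) = -10
e13 coeff = 4*4 - (-3)*(-5) = 16 - 15 = 1
e23 coeff = 2*4 - (-3)*(-5) = 8 - 15 = -7
uv = -42 - 10*e12 + 1*e13 - 7*e23


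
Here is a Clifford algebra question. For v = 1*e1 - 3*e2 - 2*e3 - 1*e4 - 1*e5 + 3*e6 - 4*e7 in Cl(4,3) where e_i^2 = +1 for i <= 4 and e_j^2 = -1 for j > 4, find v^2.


v^2 = sum of c_i^2 * e_i^2
Positive signature terms (e_i^2 = +1): 1^2 + (-3)^2 + (-2)^2 + (-1)^2 = 15
Negative signature terms (e_j^2 = -1): (-1)^2 + 3^2 + (-4)^2 = 26
v^2 = 15 - 26 = -11


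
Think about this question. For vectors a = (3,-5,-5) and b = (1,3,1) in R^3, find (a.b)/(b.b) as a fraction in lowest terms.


Projection coefficient = (a . b) / (b . b)
a . b = 3*1 + (-5)*3 + (-5)*1
= 3 + (-15) + (-5) = -17
b . b = 1^2 + 3^2 + 1^2
= 1 + 9 + 1 = 11
Coefficient = -17/11
In lowest terms: -17/11


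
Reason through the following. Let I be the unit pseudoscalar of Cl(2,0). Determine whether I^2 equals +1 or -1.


The pseudoscalar I = e1...e_n (product of all n generators) of Cl(p,q) satisfies I^2 = (-1)^(q + n(n-1)/2).
p = 2, q = 0, n = p + q = 2
n(n-1)/2 = 2 * 1 / 2 = 1
Exponent = q + n(n-1)/2 = 0 + 1 = 1
I^2 = (-1)^1 = -1


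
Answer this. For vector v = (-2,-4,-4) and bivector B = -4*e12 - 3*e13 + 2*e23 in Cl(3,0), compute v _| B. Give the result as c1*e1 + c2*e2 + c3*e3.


Left contraction v _| B = <vB>_1 (grade-1 part of the geometric product vB).
Using e1_|e12 = e2, e2_|e12 = -e1, e1_|e13 = e3, e3_|e13 = -e1, e2_|e23 = e3, e3_|e23 = -e2:
e1 coeff: -v2*b12 - v3*b13 = -(-4)*(-4) - (-4)*(-3) = -28
e2 coeff: v1*b12 - v3*b23 = (-2)*(-4) - (-4)*(2) = 16
e3 coeff: v1*b13 + v2*b23 = (-2)*(-3) + (-4)*(2) = -2
v _| B = -28*e1 + 16*e2 - 2*e3


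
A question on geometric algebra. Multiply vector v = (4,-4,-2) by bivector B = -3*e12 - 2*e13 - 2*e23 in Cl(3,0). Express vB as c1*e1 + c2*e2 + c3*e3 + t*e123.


vB has grade-1 (vector) and grade-3 (trivector) parts: vB = (v _| B) + (v ^ B).
Vector part <vB>_1:
  e1: -v2*b12 - v3*b13 = -(-4)*(-3) - (-2)*(-2) = -16
  e2: v1*b12 - v3*b23 = (4)*(-3) - (-2)*(-2) = -16
  e3: v1*b13 + v2*b23 = (4)*(-2) + (-4)*(-2) = 0
Trivector part <vB>_3:
  e123: v1*b23 - v2*b13 + v3*b12 = (4)*(-2) - (-4)*(-2) + (-2)*(-3) = -10
vB = -16*e1 - 16*e2 + 0*e3 - 10*e123


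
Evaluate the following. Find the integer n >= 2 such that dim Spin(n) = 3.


dim Spin(n) = dim so(n) = n(n-1)/2.
Solve n(n-1)/2 = 3, i.e. n^2 - n - 6 = 0.
Discriminant = 1 + 8*3 = 25
n = (1 + sqrt(25))/2 = (1 + 5)/2 = 3


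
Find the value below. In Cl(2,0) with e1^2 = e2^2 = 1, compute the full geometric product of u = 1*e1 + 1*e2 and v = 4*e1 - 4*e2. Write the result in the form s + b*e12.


Expand: (1*e1 + 1*e2)(4*e1 - 4*e2)
= 1*4*e1e1 + 1*(-4)*e1e2 + 1*4*e2e1 + 1*(-4)*e2e2
Using e1^2 = e2^2 = 1, e2e1 = -e1e2:
Scalar part s = 1*4 + 1*(-4) = 4 + (-4) = 0
Bivector part b = 1*(-4) - 1*4 = -4 - 4 = -8
uv = 0 - 8*e12


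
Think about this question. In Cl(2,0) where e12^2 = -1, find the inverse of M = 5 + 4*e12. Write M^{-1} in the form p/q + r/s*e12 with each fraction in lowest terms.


M = 5 + 4*e12, where e12^2 = -1.
Since M commutes with its reverse ~M = a - b*e12, M * ~M = a^2 - b^2*e12^2 = a^2 + b^2.
So M^{-1} = ~M / (a^2 + b^2) = (a - b*e12)/(a^2 + b^2).
a^2 + b^2 = 25 + 16 = 41
Scalar part = 5/41 = 5/41
Bivector coeff = -4/41 = -4/41
M^{-1} = 5/41 - 4/41*e12


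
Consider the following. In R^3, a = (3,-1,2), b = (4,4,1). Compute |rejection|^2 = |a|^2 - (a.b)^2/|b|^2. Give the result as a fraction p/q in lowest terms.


|a|^2 = 3^2 + (-1)^2 + 2^2 = 14
|b|^2 = 4^2 + 4^2 + 1^2 = 33
a . b = 3*4 + (-1)*4 + 2*1 = 10
(a.b)^2 = 10^2 = 100
|rej|^2 = 14 - 100/33
= (462 - 100)/33
= 362/33
In lowest terms: 362/33


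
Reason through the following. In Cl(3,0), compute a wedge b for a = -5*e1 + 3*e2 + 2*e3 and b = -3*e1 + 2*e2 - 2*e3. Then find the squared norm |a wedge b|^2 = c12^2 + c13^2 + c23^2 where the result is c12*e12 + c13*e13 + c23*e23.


a wedge b = (a1*b2 - a2*b1)*e12 + (a1*b3 - a3*b1)*e13 + (a2*b3 - a3*b2)*e23
e12 coeff: (-5)*2 - 3*(-3) = -10 - (-9) = -1
e13 coeff: (-5)*(-2) - 2*(-3) = 10 - (-6) = 16
e23 coeff: 3*(-2) - 2*2 = -6 - 4 = -10
|a wedge b|^2 = (-1)^2 + 16^2 + (-10)^2
= 1 + 256 + 100
= 357


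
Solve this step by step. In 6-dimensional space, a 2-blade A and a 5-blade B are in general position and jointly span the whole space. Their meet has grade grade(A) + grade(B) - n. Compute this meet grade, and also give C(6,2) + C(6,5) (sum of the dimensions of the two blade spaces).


Meet grade = grade(A) + grade(B) - n
= 2 + 5 - 6 = 1
C(6,2) = 15
C(6,5) = 6
dim_A + dim_B = 15 + 6 = 21


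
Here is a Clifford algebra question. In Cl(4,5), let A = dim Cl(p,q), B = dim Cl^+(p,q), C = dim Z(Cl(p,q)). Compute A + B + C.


n = 4 + 5 = 9
Total dim = 2^9 = 512
Even subalgebra dim = 2^8 = 256
n is odd, so center dim = 2
Sum = 512 + 256 + 2 = 770


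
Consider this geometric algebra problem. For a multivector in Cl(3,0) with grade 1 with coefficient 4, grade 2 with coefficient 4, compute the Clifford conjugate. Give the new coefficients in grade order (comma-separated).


Clifford conjugate sign for grade k: (-1)^(k(k+1)/2)
Grade 1: (-1)^(1*2/2) = (-1)^1 = -1, coeff 4 -> -4
Grade 2: (-1)^(2*3/2) = (-1)^3 = -1, coeff 4 -> -4
Conjugated coefficients: -4, -4


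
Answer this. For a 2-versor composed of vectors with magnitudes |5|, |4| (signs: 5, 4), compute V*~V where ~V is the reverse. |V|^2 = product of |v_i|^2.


Each vector v_i has |v_i|^2 = s_i^2
Squared scales: 5^2 = 25, 4^2 = 16
|V|^2 = 25 * 16
= 400


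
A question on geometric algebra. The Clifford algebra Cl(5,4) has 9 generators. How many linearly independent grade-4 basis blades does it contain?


Number of grade-k basis blades in Cl(p,q) with n = p + q is C(n, k).
n = 5 + 4 = 9
C(9, 4) = 9! / (4! * 5!)
= 362880 / (24 * 120)
= 126


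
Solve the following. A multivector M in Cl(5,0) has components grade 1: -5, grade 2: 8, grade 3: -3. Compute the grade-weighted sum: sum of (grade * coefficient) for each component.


Grade-weighted sum = sum of grade_k * coefficient_k
1*(-5) = -5
2*8 = 16
3*(-3) = -9
Total = -5 + 16 + (-9) = 2


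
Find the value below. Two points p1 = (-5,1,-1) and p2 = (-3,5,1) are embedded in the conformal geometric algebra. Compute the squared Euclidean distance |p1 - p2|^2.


p1 - p2 = (-2, -4, -2)
|p1 - p2|^2 = (-2)^2 + (-4)^2 + (-2)^2
= 4 + 16 + 4
= 24


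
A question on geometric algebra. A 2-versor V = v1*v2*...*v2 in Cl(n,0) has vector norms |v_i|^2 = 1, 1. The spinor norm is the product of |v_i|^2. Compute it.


Spinor norm N(V) = |v1|^2 * |v2|^2 * ... * |v2|^2
= 1 * 1
Running product: 1, 1
N(V) = 1


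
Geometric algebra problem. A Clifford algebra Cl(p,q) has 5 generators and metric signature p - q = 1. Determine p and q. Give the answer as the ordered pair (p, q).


We need p + q = 5 and p - q = 1.
Adding: 2p = 5 + 1 = 6, so p = 3.
Then q = 5 - 3 = 2.
(p, q) = (3, 2)


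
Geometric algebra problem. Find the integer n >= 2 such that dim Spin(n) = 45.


dim Spin(n) = dim so(n) = n(n-1)/2.
Solve n(n-1)/2 = 45, i.e. n^2 - n - 90 = 0.
Discriminant = 1 + 8*45 = 361
n = (1 + sqrt(361))/2 = (1 + 19)/2 = 10


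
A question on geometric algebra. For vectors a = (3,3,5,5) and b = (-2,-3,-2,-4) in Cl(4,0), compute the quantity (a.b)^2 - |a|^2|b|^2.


a . b = 3*(-2) + 3*(-3) + 5*(-2) + 5*(-4)
= -6 + (-9) + (-10) + (-20) = -45
|a|^2 = 3^2 + 3^2 + 5^2 + 5^2 = 68
|b|^2 = (-2)^2 + (-3)^2 + (-2)^2 + (-4)^2 = 33
(a.b)^2 = (-45)^2 = 2025
|a|^2 * |b|^2 = 68 * 33 = 2244
Result = 2025 - 2244 = -219


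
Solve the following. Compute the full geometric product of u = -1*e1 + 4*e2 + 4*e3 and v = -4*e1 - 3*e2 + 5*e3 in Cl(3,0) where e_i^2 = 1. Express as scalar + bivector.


In Cl(3,0): e_i^2 = 1, e_ie_j = -e_je_i for i != j.
Scalar part = u . v = (-1)*(-4) + 4*(-3) + 4*5
= 4 + (-12) + 20 = 12
e12 coeff = (-1)*(-3) - 4*(-4) = 3 - (-16) = 19
e13 coeff = (-1)*5 - 4*(-4) = -5 - (-16) = 11
e23 coeff = 4*5 - 4*(-3) = 20 - (-12) = 32
uv = 12 + 19*e12 + 11*e13 + 32*e23


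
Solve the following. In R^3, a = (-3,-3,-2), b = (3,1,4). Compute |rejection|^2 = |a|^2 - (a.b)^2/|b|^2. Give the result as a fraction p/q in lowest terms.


|a|^2 = (-3)^2 + (-3)^2 + (-2)^2 = 22
|b|^2 = 3^2 + 1^2 + 4^2 = 26
a . b = (-3)*3 + (-3)*1 + (-2)*4 = -20
(a.b)^2 = (-20)^2 = 400
|rej|^2 = 22 - 400/26
= (572 - 400)/26
= 172/26
In lowest terms: 86/13


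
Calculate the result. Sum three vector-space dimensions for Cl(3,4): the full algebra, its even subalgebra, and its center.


n = 3 + 4 = 7
Total dim = 2^7 = 128
Even subalgebra dim = 2^6 = 64
n is odd, so center dim = 2
Sum = 128 + 64 + 2 = 194


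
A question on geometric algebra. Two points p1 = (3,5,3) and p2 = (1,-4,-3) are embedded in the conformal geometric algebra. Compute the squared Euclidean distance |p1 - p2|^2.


p1 - p2 = (2, 9, 6)
|p1 - p2|^2 = 2^2 + 9^2 + 6^2
= 4 + 81 + 36
= 121


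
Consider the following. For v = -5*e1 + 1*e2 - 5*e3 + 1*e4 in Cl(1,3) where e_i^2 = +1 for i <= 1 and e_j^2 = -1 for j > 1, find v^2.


v^2 = sum of c_i^2 * e_i^2
Positive signature terms (e_i^2 = +1): (-5)^2 = 25
Negative signature terms (e_j^2 = -1): 1^2 + (-5)^2 + 1^2 = 27
v^2 = 25 - 27 = -2


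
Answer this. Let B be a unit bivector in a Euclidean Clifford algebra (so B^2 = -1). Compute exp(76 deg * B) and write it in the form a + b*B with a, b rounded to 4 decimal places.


For a unit bivector B with B^2 = -1, the exponential series gives
e^(theta*B) = cos(theta) + sin(theta)*B (the GA analogue of Euler's formula).
theta = 76 degrees = 1.32645 rad
cos(76 deg) = 0.2419
sin(76 deg) = 0.9703
exp(theta*B) = 0.2419 + 0.9703*B


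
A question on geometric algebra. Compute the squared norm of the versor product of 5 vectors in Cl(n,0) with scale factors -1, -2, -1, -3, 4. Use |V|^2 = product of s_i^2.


Each vector v_i has |v_i|^2 = s_i^2
Squared scales: (-1)^2 = 1, (-2)^2 = 4, (-1)^2 = 1, (-3)^2 = 9, 4^2 = 16
|V|^2 = 1 * 4 * 1 * 9 * 16
= 576


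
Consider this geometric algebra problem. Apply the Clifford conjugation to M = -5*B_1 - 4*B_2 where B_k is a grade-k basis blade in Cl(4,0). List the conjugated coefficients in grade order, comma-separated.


Clifford conjugate sign for grade k: (-1)^(k(k+1)/2)
Grade 1: (-1)^(1*2/2) = (-1)^1 = -1, coeff -5 -> 5
Grade 2: (-1)^(2*3/2) = (-1)^3 = -1, coeff -4 -> 4
Conjugated coefficients: 5, 4


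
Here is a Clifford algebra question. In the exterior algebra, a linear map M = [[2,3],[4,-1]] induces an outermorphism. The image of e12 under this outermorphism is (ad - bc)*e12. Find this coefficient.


The outermorphism of a linear map f sends e1^e2 to f(e1)^f(e2).
f(e1) = 2*e1 + 4*e2
f(e2) = 3*e1 - 1*e2
f(e1) ^ f(e2) = (2*e1 + 4*e2) ^ (3*e1 - 1*e2)
= 2*(-1)*e12 + 4*3*e21
= (-2 - 12)*e12
= -14*e12
Coefficient = -14


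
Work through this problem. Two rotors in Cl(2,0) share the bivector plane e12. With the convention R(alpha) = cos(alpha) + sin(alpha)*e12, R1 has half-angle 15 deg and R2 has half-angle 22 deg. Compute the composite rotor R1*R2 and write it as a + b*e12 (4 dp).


Same-plane rotors commute and their half-angles add:
R1*R2 = cos(a1 + a2) + sin(a1 + a2)*e12.
a1 + a2 = 15 + 22 = 37 deg
cos(37 deg) = 0.7986
sin(37 deg) = 0.6018
R1*R2 = 0.7986 + 0.6018*e12


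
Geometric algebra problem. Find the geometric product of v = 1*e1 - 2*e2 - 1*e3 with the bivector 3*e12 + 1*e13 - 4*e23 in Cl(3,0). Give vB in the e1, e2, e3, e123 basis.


vB has grade-1 (vector) and grade-3 (trivector) parts: vB = (v _| B) + (v ^ B).
Vector part <vB>_1:
  e1: -v2*b12 - v3*b13 = -(-2)*(3) - (-1)*(1) = 7
  e2: v1*b12 - v3*b23 = (1)*(3) - (-1)*(-4) = -1
  e3: v1*b13 + v2*b23 = (1)*(1) + (-2)*(-4) = 9
Trivector part <vB>_3:
  e123: v1*b23 - v2*b13 + v3*b12 = (1)*(-4) - (-2)*(1) + (-1)*(3) = -5
vB = 7*e1 - 1*e2 + 9*e3 - 5*e123


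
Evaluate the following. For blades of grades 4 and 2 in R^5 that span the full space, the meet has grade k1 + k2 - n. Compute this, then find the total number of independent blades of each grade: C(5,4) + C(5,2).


Meet grade = grade(A) + grade(B) - n
= 4 + 2 - 5 = 1
C(5,4) = 5
C(5,2) = 10
dim_A + dim_B = 5 + 10 = 15


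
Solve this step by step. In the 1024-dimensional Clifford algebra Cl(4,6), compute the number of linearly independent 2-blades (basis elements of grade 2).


Number of grade-k basis blades in Cl(p,q) with n = p + q is C(n, k).
n = 4 + 6 = 10
C(10, 2) = 10! / (2! * 8!)
= 3628800 / (2 * 40320)
= 45


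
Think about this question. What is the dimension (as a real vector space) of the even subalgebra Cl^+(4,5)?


Even subalgebra dimension = 2^(n-1)
n = 4 + 5 = 9
2^(9 - 1) = 2^8 = 256
Verification: sum of C(9,k) for even k = 1 + 36 + 126 + 84 + 9 = 256
Result = 256


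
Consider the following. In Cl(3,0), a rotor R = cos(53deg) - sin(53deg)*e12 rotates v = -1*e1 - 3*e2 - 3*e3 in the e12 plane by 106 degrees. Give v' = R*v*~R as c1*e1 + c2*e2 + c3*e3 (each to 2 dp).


Rotor R = cos(53deg) - sin(53deg)*e12
Rotation angle theta = 2 * 53 = 106 degrees in the e12 plane (e1 -> e2).
The component perpendicular to the plane (e3) is invariant: v'_3 = v3 = -3.00
cos(106deg) = -0.2756, sin(106deg) = 0.9613
v'_1 = v1*cos(theta) - v2*sin(theta) = -1*(-0.2756) - (-3)*0.9613 = 3.16
v'_2 = v1*sin(theta) + v2*cos(theta) = -1*0.9613 + (-3)*(-0.2756) = -0.13
v' = 3.16*e1 - 0.13*e2 - 3.00*e3


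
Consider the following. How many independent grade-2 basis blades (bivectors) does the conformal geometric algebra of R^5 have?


The conformal model of R^5 uses Cl(6,1) with m = 5 + 2 = 7 generators.
Number of grade-2 blades = C(m, 2) = C(7, 2)
= 7*6/2 = 21


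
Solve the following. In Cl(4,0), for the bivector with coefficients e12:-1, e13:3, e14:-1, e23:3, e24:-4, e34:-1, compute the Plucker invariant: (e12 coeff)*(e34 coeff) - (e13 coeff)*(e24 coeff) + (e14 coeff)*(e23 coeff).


Plucker relation: af - be + cd
a*f = (-1)*(-1) = 1
b*e = 3*(-4) = -12
c*d = (-1)*3 = -3
af - be + cd = 1 - (-12) + (-3)
= 10


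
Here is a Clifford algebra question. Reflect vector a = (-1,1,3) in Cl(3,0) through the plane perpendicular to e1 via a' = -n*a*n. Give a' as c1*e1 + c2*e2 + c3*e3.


Reflection formula: a' = -n*a*n, with n = e1 (unit vector, n^2 = 1).
For reflection through hyperplane perp to e1:
The component along e1 flips sign, others stay.
a = (-1, 1, 3)
a' = (1, 1, 3)
a' = 1*e1 + 1*e2 + 3*e3


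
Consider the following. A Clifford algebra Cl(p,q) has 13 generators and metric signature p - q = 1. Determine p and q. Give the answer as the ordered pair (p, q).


We need p + q = 13 and p - q = 1.
Adding: 2p = 13 + 1 = 14, so p = 7.
Then q = 13 - 7 = 6.
(p, q) = (7, 6)


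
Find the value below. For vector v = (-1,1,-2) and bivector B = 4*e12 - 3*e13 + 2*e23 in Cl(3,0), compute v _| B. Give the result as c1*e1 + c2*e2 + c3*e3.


Left contraction v _| B = <vB>_1 (grade-1 part of the geometric product vB).
Using e1_|e12 = e2, e2_|e12 = -e1, e1_|e13 = e3, e3_|e13 = -e1, e2_|e23 = e3, e3_|e23 = -e2:
e1 coeff: -v2*b12 - v3*b13 = -(1)*(4) - (-2)*(-3) = -10
e2 coeff: v1*b12 - v3*b23 = (-1)*(4) - (-2)*(2) = 0
e3 coeff: v1*b13 + v2*b23 = (-1)*(-3) + (1)*(2) = 5
v _| B = -10*e1 + 0*e2 + 5*e3


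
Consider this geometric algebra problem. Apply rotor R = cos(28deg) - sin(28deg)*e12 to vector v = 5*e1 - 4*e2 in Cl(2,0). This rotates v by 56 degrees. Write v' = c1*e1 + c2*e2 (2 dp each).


Rotor R = cos(28deg) - sin(28deg)*e12
Rotation angle theta = 2 * 28 = 56 degrees
v' = R*v*~R rotates v by theta.
cos(56deg) = 0.5592, sin(56deg) = 0.8290
v'_1 = 5*cos(56deg) - (-4)*sin(56deg)
= 5*0.5592 - (-4)*0.8290
= 6.11
v'_2 = 5*sin(56deg) + (-4)*cos(56deg)
= 5*0.8290 + (-4)*0.5592
= 1.91
v' = 6.11*e1 + 1.91*e2


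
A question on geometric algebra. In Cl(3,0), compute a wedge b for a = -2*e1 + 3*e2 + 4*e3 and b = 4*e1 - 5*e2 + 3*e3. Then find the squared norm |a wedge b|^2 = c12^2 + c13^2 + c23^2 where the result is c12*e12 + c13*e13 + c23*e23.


a wedge b = (a1*b2 - a2*b1)*e12 + (a1*b3 - a3*b1)*e13 + (a2*b3 - a3*b2)*e23
e12 coeff: (-2)*(-5) - 3*4 = 10 - 12 = -2
e13 coeff: (-2)*3 - 4*4 = -6 - 16 = -22
e23 coeff: 3*3 - 4*(-5) = 9 - (-20) = 29
|a wedge b|^2 = (-2)^2 + (-22)^2 + 29^2
= 4 + 484 + 841
= 1329


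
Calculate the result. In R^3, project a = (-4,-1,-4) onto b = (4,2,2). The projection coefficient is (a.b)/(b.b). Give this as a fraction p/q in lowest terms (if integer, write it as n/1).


Projection coefficient = (a . b) / (b . b)
a . b = (-4)*4 + (-1)*2 + (-4)*2
= -16 + (-2) + (-8) = -26
b . b = 4^2 + 2^2 + 2^2
= 16 + 4 + 4 = 24
Coefficient = -26/24
In lowest terms: -13/12


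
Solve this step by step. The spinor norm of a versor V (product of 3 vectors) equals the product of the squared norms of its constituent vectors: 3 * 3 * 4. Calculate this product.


Spinor norm N(V) = |v1|^2 * |v2|^2 * ... * |v3|^2
= 3 * 3 * 4
Running product: 3, 9, 36
N(V) = 36


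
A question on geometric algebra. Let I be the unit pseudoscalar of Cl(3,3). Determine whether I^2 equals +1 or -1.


The pseudoscalar I = e1...e_n (product of all n generators) of Cl(p,q) satisfies I^2 = (-1)^(q + n(n-1)/2).
p = 3, q = 3, n = p + q = 6
n(n-1)/2 = 6 * 5 / 2 = 15
Exponent = q + n(n-1)/2 = 3 + 15 = 18
I^2 = (-1)^18 = +1


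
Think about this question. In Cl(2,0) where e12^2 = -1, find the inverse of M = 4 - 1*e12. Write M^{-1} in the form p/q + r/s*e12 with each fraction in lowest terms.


M = 4 - 1*e12, where e12^2 = -1.
Since M commutes with its reverse ~M = a - b*e12, M * ~M = a^2 - b^2*e12^2 = a^2 + b^2.
So M^{-1} = ~M / (a^2 + b^2) = (a - b*e12)/(a^2 + b^2).
a^2 + b^2 = 16 + 1 = 17
Scalar part = 4/17 = 4/17
Bivector coeff = 1/17 = 1/17
M^{-1} = 4/17 + 1/17*e12


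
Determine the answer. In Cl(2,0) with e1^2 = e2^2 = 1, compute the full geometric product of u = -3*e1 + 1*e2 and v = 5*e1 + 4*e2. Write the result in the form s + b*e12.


Expand: (-3*e1 + 1*e2)(5*e1 + 4*e2)
= (-3)*5*e1e1 + (-3)*4*e1e2 + 1*5*e2e1 + 1*4*e2e2
Using e1^2 = e2^2 = 1, e2e1 = -e1e2:
Scalar part s = (-3)*5 + 1*4 = -15 + 4 = -11
Bivector part b = (-3)*4 - 1*5 = -12 - 5 = -17
uv = -11 - 17*e12


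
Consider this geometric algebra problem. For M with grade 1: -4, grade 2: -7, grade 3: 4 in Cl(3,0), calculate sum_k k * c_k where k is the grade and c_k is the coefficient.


Grade-weighted sum = sum of grade_k * coefficient_k
1*(-4) = -4
2*(-7) = -14
3*4 = 12
Total = -4 + (-14) + 12 = -6


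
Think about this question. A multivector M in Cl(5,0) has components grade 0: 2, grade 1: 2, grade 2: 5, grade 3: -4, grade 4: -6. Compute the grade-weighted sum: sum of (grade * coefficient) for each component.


Grade-weighted sum = sum of grade_k * coefficient_k
0*2 = 0
1*2 = 2
2*5 = 10
3*(-4) = -12
4*(-6) = -24
Total = 0 + 2 + 10 + (-12) + (-24) = -24


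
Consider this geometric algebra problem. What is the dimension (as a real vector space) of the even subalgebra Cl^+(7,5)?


Even subalgebra dimension = 2^(n-1)
n = 7 + 5 = 12
2^(12 - 1) = 2^11 = 2048
Verification: sum of C(12,k) for even k = 1 + 66 + 495 + 924 + 495 + 66 + 1 = 2048
Result = 2048


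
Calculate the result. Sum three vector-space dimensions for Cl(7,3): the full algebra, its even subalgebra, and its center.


n = 7 + 3 = 10
Total dim = 2^10 = 1024
Even subalgebra dim = 2^9 = 512
n is even, so center dim = 1
Sum = 1024 + 512 + 1 = 1537


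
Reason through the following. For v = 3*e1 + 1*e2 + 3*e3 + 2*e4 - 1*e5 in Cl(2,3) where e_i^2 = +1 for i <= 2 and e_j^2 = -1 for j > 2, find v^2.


v^2 = sum of c_i^2 * e_i^2
Positive signature terms (e_i^2 = +1): 3^2 + 1^2 = 10
Negative signature terms (e_j^2 = -1): 3^2 + 2^2 + (-1)^2 = 14
v^2 = 10 - 14 = -4


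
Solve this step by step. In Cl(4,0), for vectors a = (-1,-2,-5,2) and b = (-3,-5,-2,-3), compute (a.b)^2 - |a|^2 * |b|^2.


a . b = (-1)*(-3) + (-2)*(-5) + (-5)*(-2) + 2*(-3)
= 3 + 10 + 10 + (-6) = 17
|a|^2 = (-1)^2 + (-2)^2 + (-5)^2 + 2^2 = 34
|b|^2 = (-3)^2 + (-5)^2 + (-2)^2 + (-3)^2 = 47
(a.b)^2 = 17^2 = 289
|a|^2 * |b|^2 = 34 * 47 = 1598
Result = 289 - 1598 = -1309


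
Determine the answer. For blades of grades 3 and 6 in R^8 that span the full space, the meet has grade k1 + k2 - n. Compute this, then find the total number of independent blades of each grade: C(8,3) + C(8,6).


Meet grade = grade(A) + grade(B) - n
= 3 + 6 - 8 = 1
C(8,3) = 56
C(8,6) = 28
dim_A + dim_B = 56 + 28 = 84


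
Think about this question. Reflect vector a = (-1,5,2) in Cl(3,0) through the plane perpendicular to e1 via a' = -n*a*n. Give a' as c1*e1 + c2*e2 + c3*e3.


Reflection formula: a' = -n*a*n, with n = e1 (unit vector, n^2 = 1).
For reflection through hyperplane perp to e1:
The component along e1 flips sign, others stay.
a = (-1, 5, 2)
a' = (1, 5, 2)
a' = 1*e1 + 5*e2 + 2*e3


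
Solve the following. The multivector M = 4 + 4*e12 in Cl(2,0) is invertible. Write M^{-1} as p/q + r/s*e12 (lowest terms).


M = 4 + 4*e12, where e12^2 = -1.
Since M commutes with its reverse ~M = a - b*e12, M * ~M = a^2 - b^2*e12^2 = a^2 + b^2.
So M^{-1} = ~M / (a^2 + b^2) = (a - b*e12)/(a^2 + b^2).
a^2 + b^2 = 16 + 16 = 32
Scalar part = 4/32 = 1/8
Bivector coeff = -4/32 = -1/8
M^{-1} = 1/8 - 1/8*e12


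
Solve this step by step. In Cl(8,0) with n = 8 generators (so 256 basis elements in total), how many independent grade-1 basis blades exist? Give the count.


Number of grade-k basis blades in Cl(p,q) with n = p + q is C(n, k).
n = 8 + 0 = 8
C(8, 1) = 8! / (1! * 7!)
= 40320 / (1 * 5040)
= 8


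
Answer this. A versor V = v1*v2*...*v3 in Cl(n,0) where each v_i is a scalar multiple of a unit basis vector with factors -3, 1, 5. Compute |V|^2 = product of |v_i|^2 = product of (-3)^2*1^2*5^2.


Each vector v_i has |v_i|^2 = s_i^2
Squared scales: (-3)^2 = 9, 1^2 = 1, 5^2 = 25
|V|^2 = 9 * 1 * 25
= 225


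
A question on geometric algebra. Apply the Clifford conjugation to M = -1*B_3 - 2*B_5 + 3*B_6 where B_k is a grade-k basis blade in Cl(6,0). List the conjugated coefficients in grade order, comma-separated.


Clifford conjugate sign for grade k: (-1)^(k(k+1)/2)
Grade 3: (-1)^(3*4/2) = (-1)^6 = 1, coeff -1 -> -1
Grade 5: (-1)^(5*6/2) = (-1)^15 = -1, coeff -2 -> 2
Grade 6: (-1)^(6*7/2) = (-1)^21 = -1, coeff 3 -> -3
Conjugated coefficients: -1, 2, -3


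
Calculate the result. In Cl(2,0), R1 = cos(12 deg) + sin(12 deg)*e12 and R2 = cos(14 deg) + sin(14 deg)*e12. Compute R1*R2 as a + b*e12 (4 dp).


Same-plane rotors commute and their half-angles add:
R1*R2 = cos(a1 + a2) + sin(a1 + a2)*e12.
a1 + a2 = 12 + 14 = 26 deg
cos(26 deg) = 0.8988
sin(26 deg) = 0.4384
R1*R2 = 0.8988 + 0.4384*e12


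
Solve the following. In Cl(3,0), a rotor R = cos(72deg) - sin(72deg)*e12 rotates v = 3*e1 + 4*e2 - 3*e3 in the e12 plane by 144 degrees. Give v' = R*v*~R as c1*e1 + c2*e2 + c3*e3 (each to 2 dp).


Rotor R = cos(72deg) - sin(72deg)*e12
Rotation angle theta = 2 * 72 = 144 degrees in the e12 plane (e1 -> e2).
The component perpendicular to the plane (e3) is invariant: v'_3 = v3 = -3.00
cos(144deg) = -0.8090, sin(144deg) = 0.5878
v'_1 = v1*cos(theta) - v2*sin(theta) = 3*(-0.8090) - 4*0.5878 = -4.78
v'_2 = v1*sin(theta) + v2*cos(theta) = 3*0.5878 + 4*(-0.8090) = -1.47
v' = -4.78*e1 - 1.47*e2 - 3.00*e3


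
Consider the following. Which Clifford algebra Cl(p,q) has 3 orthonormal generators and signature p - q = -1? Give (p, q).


We need p + q = 3 and p - q = -1.
Adding: 2p = 3 + (-1) = 2, so p = 1.
Then q = 3 - 1 = 2.
(p, q) = (1, 2)


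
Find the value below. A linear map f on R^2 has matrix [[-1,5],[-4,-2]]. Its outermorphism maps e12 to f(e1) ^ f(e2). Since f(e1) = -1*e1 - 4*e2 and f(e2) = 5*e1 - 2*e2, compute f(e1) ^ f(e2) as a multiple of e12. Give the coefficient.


The outermorphism of a linear map f sends e1^e2 to f(e1)^f(e2).
f(e1) = -1*e1 - 4*e2
f(e2) = 5*e1 - 2*e2
f(e1) ^ f(e2) = (-1*e1 - 4*e2) ^ (5*e1 - 2*e2)
= (-1)*(-2)*e12 + (-4)*5*e21
= (2 - (-20))*e12
= 22*e12
Coefficient = 22


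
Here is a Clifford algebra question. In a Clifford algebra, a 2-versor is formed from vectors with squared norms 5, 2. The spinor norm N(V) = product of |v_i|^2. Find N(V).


Spinor norm N(V) = |v1|^2 * |v2|^2 * ... * |v2|^2
= 5 * 2
Running product: 5, 10
N(V) = 10


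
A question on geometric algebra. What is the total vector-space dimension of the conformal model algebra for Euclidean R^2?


The conformal model of R^2 uses Cl(3,1): the 2 Euclidean generators plus two extra orthogonal generators e+ (e+^2 = +1) and e- (e-^2 = -1), from which the null vectors e0, einf are built.
Number of generators m = 2 + 2 = 4.
dim Cl(p,q) = 2^m = 2^4 = 16


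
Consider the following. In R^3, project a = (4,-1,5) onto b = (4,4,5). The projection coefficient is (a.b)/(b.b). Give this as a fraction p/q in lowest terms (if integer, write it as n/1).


Projection coefficient = (a . b) / (b . b)
a . b = 4*4 + (-1)*4 + 5*5
= 16 + (-4) + 25 = 37
b . b = 4^2 + 4^2 + 5^2
= 16 + 16 + 25 = 57
Coefficient = 37/57
In lowest terms: 37/57


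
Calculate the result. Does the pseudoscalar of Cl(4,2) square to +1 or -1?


The pseudoscalar I = e1...e_n (product of all n generators) of Cl(p,q) satisfies I^2 = (-1)^(q + n(n-1)/2).
p = 4, q = 2, n = p + q = 6
n(n-1)/2 = 6 * 5 / 2 = 15
Exponent = q + n(n-1)/2 = 2 + 15 = 17
I^2 = (-1)^17 = -1


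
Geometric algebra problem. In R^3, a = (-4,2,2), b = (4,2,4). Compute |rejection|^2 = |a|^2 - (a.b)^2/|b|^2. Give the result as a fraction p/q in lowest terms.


|a|^2 = (-4)^2 + 2^2 + 2^2 = 24
|b|^2 = 4^2 + 2^2 + 4^2 = 36
a . b = (-4)*4 + 2*2 + 2*4 = -4
(a.b)^2 = (-4)^2 = 16
|rej|^2 = 24 - 16/36
= (864 - 16)/36
= 848/36
In lowest terms: 212/9


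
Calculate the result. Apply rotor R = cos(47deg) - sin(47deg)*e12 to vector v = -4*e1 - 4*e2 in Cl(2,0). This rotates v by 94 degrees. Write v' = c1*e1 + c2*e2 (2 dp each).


Rotor R = cos(47deg) - sin(47deg)*e12
Rotation angle theta = 2 * 47 = 94 degrees
v' = R*v*~R rotates v by theta.
cos(94deg) = -0.0698, sin(94deg) = 0.9976
v'_1 = -4*cos(94deg) - (-4)*sin(94deg)
= -4*(-0.0698) - (-4)*0.9976
= 4.27
v'_2 = -4*sin(94deg) + (-4)*cos(94deg)
= -4*0.9976 + (-4)*(-0.0698)
= -3.71
v' = 4.27*e1 - 3.71*e2


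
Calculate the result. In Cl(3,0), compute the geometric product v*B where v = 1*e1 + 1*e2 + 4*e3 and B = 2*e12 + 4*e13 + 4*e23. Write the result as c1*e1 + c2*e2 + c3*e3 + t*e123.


vB has grade-1 (vector) and grade-3 (trivector) parts: vB = (v _| B) + (v ^ B).
Vector part <vB>_1:
  e1: -v2*b12 - v3*b13 = -(1)*(2) - (4)*(4) = -18
  e2: v1*b12 - v3*b23 = (1)*(2) - (4)*(4) = -14
  e3: v1*b13 + v2*b23 = (1)*(4) + (1)*(4) = 8
Trivector part <vB>_3:
  e123: v1*b23 - v2*b13 + v3*b12 = (1)*(4) - (1)*(4) + (4)*(2) = 8
vB = -18*e1 - 14*e2 + 8*e3 + 8*e123


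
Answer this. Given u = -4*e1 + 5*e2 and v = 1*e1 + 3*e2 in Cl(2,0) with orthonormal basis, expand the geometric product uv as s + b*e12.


Expand: (-4*e1 + 5*e2)(1*e1 + 3*e2)
= (-4)*1*e1e1 + (-4)*3*e1e2 + 5*1*e2e1 + 5*3*e2e2
Using e1^2 = e2^2 = 1, e2e1 = -e1e2:
Scalar part s = (-4)*1 + 5*3 = -4 + 15 = 11
Bivector part b = (-4)*3 - 5*1 = -12 - 5 = -17
uv = 11 - 17*e12


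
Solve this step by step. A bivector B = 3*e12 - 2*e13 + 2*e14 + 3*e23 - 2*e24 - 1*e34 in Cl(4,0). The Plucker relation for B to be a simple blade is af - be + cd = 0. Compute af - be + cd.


Plucker relation: af - be + cd
a*f = 3*(-1) = -3
b*e = (-2)*(-2) = 4
c*d = 2*3 = 6
af - be + cd = -3 - 4 + 6
= -1


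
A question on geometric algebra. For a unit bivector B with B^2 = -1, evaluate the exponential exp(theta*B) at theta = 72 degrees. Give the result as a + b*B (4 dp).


For a unit bivector B with B^2 = -1, the exponential series gives
e^(theta*B) = cos(theta) + sin(theta)*B (the GA analogue of Euler's formula).
theta = 72 degrees = 1.256637 rad
cos(72 deg) = 0.3090
sin(72 deg) = 0.9511
exp(theta*B) = 0.3090 + 0.9511*B


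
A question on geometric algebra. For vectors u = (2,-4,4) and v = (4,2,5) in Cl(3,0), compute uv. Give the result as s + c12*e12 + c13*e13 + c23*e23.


In Cl(3,0): e_i^2 = 1, e_ie_j = -e_je_i for i != j.
Scalar part = u . v = 2*4 + (-4)*2 + 4*5
= 8 + (-8) + 20 = 20
e12 coeff = 2*2 - (-4)*4 = 4 - (-16) = 20
e13 coeff = 2*5 - 4*4 = 10 - 16 = -6
e23 coeff = (-4)*5 - 4*2 = -20 - 8 = -28
uv = 20 + 20*e12 - 6*e13 - 28*e23


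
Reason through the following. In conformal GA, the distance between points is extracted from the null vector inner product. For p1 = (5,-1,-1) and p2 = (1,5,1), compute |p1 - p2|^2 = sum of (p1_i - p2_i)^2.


p1 - p2 = (4, -6, -2)
|p1 - p2|^2 = 4^2 + (-6)^2 + (-2)^2
= 16 + 36 + 4
= 56


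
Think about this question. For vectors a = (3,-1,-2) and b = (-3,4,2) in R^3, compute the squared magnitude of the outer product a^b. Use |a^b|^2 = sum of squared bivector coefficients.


a wedge b = (a1*b2 - a2*b1)*e12 + (a1*b3 - a3*b1)*e13 + (a2*b3 - a3*b2)*e23
e12 coeff: 3*4 - (-1)*(-3) = 12 - 3 = 9
e13 coeff: 3*2 - (-2)*(-3) = 6 - 6 = 0
e23 coeff: (-1)*2 - (-2)*4 = -2 - (-8) = 6
|a wedge b|^2 = 9^2 + 0^2 + 6^2
= 81 + 0 + 36
= 117


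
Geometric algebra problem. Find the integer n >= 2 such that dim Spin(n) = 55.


dim Spin(n) = dim so(n) = n(n-1)/2.
Solve n(n-1)/2 = 55, i.e. n^2 - n - 110 = 0.
Discriminant = 1 + 8*55 = 441
n = (1 + sqrt(441))/2 = (1 + 21)/2 = 11


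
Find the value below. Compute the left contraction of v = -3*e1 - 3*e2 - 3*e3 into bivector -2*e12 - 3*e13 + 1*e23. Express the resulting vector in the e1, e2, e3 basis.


Left contraction v _| B = <vB>_1 (grade-1 part of the geometric product vB).
Using e1_|e12 = e2, e2_|e12 = -e1, e1_|e13 = e3, e3_|e13 = -e1, e2_|e23 = e3, e3_|e23 = -e2:
e1 coeff: -v2*b12 - v3*b13 = -(-3)*(-2) - (-3)*(-3) = -15
e2 coeff: v1*b12 - v3*b23 = (-3)*(-2) - (-3)*(1) = 9
e3 coeff: v1*b13 + v2*b23 = (-3)*(-3) + (-3)*(1) = 6
v _| B = -15*e1 + 9*e2 + 6*e3


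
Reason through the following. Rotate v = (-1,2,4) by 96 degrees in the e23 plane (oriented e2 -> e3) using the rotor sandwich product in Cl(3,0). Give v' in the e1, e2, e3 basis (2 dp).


Rotor R = cos(48deg) - sin(48deg)*e23
Rotation angle theta = 2 * 48 = 96 degrees in the e23 plane (e2 -> e3).
The component perpendicular to the plane (e1) is invariant: v'_1 = v1 = -1.00
cos(96deg) = -0.1045, sin(96deg) = 0.9945
v'_2 = v2*cos(theta) - v3*sin(theta) = 2*(-0.1045) - 4*0.9945 = -4.19
v'_3 = v2*sin(theta) + v3*cos(theta) = 2*0.9945 + 4*(-0.1045) = 1.57
v' = -1.00*e1 - 4.19*e2 + 1.57*e3


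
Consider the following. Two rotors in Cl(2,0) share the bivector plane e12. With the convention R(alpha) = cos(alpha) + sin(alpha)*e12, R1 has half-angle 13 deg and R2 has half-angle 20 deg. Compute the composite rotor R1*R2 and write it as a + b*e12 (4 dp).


Same-plane rotors commute and their half-angles add:
R1*R2 = cos(a1 + a2) + sin(a1 + a2)*e12.
a1 + a2 = 13 + 20 = 33 deg
cos(33 deg) = 0.8387
sin(33 deg) = 0.5446
R1*R2 = 0.8387 + 0.5446*e12


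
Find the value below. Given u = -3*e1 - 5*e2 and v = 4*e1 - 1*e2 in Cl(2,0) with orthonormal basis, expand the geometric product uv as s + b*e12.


Expand: (-3*e1 - 5*e2)(4*e1 - 1*e2)
= (-3)*4*e1e1 + (-3)*(-1)*e1e2 + (-5)*4*e2e1 + (-5)*(-1)*e2e2
Using e1^2 = e2^2 = 1, e2e1 = -e1e2:
Scalar part s = (-3)*4 + (-5)*(-1) = -12 + 5 = -7
Bivector part b = (-3)*(-1) - (-5)*4 = 3 - (-20) = 23
uv = -7 + 23*e12


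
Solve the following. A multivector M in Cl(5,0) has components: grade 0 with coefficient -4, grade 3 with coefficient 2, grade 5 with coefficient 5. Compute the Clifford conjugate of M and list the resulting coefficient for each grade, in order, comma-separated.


Clifford conjugate sign for grade k: (-1)^(k(k+1)/2)
Grade 0: (-1)^(0*1/2) = (-1)^0 = 1, coeff -4 -> -4
Grade 3: (-1)^(3*4/2) = (-1)^6 = 1, coeff 2 -> 2
Grade 5: (-1)^(5*6/2) = (-1)^15 = -1, coeff 5 -> -5
Conjugated coefficients: -4, 2, -5


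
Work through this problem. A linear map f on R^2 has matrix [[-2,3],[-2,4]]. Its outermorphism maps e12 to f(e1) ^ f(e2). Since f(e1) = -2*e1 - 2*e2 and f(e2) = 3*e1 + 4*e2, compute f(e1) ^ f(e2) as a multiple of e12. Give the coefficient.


The outermorphism of a linear map f sends e1^e2 to f(e1)^f(e2).
f(e1) = -2*e1 - 2*e2
f(e2) = 3*e1 + 4*e2
f(e1) ^ f(e2) = (-2*e1 - 2*e2) ^ (3*e1 + 4*e2)
= (-2)*4*e12 + (-2)*3*e21
= (-8 - (-6))*e12
= -2*e12
Coefficient = -2


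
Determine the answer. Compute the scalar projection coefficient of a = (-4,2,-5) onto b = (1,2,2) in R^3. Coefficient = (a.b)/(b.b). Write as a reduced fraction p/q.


Projection coefficient = (a . b) / (b . b)
a . b = (-4)*1 + 2*2 + (-5)*2
= -4 + 4 + (-10) = -10
b . b = 1^2 + 2^2 + 2^2
= 1 + 4 + 4 = 9
Coefficient = -10/9
In lowest terms: -10/9


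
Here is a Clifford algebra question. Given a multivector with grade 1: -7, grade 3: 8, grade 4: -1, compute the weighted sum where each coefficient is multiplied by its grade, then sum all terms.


Grade-weighted sum = sum of grade_k * coefficient_k
1*(-7) = -7
3*8 = 24
4*(-1) = -4
Total = -7 + 24 + (-4) = 13


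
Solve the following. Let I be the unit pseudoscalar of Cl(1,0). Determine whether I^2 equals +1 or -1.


The pseudoscalar I = e1...e_n (product of all n generators) of Cl(p,q) satisfies I^2 = (-1)^(q + n(n-1)/2).
p = 1, q = 0, n = p + q = 1
n(n-1)/2 = 1 * 0 / 2 = 0
Exponent = q + n(n-1)/2 = 0 + 0 = 0
I^2 = (-1)^0 = +1


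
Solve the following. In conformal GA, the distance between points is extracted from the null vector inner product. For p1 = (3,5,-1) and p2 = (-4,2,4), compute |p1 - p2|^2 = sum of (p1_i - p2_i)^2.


p1 - p2 = (7, 3, -5)
|p1 - p2|^2 = 7^2 + 3^2 + (-5)^2
= 49 + 9 + 25
= 83


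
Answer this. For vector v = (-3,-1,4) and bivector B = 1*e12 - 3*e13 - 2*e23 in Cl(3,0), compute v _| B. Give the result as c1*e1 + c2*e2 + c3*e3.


Left contraction v _| B = <vB>_1 (grade-1 part of the geometric product vB).
Using e1_|e12 = e2, e2_|e12 = -e1, e1_|e13 = e3, e3_|e13 = -e1, e2_|e23 = e3, e3_|e23 = -e2:
e1 coeff: -v2*b12 - v3*b13 = -(-1)*(1) - (4)*(-3) = 13
e2 coeff: v1*b12 - v3*b23 = (-3)*(1) - (4)*(-2) = 5
e3 coeff: v1*b13 + v2*b23 = (-3)*(-3) + (-1)*(-2) = 11
v _| B = 13*e1 + 5*e2 + 11*e3


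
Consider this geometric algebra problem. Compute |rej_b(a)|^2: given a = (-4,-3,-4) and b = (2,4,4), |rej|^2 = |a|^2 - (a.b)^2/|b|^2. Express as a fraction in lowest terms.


|a|^2 = (-4)^2 + (-3)^2 + (-4)^2 = 41
|b|^2 = 2^2 + 4^2 + 4^2 = 36
a . b = (-4)*2 + (-3)*4 + (-4)*4 = -36
(a.b)^2 = (-36)^2 = 1296
|rej|^2 = 41 - 1296/36
= (1476 - 1296)/36
= 180/36
In lowest terms: 5/1


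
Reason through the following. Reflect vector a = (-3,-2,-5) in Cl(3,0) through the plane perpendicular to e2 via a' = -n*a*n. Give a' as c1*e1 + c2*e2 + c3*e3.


Reflection formula: a' = -n*a*n, with n = e2 (unit vector, n^2 = 1).
For reflection through hyperplane perp to e2:
The component along e2 flips sign, others stay.
a = (-3, -2, -5)
a' = (-3, 2, -5)
a' = -3*e1 + 2*e2 - 5*e3


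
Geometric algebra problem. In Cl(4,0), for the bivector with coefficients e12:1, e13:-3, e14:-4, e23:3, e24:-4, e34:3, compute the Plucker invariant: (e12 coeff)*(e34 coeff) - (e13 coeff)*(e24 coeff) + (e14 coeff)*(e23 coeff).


Plucker relation: af - be + cd
a*f = 1*3 = 3
b*e = (-3)*(-4) = 12
c*d = (-4)*3 = -12
af - be + cd = 3 - 12 + (-12)
= -21


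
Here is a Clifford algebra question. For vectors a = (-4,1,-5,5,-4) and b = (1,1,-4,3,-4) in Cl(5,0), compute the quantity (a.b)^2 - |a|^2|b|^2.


a . b = (-4)*1 + 1*1 + (-5)*(-4) + 5*3 + (-4)*(-4)
= -4 + 1 + 20 + 15 + 16 = 48
|a|^2 = (-4)^2 + 1^2 + (-5)^2 + 5^2 + (-4)^2 = 83
|b|^2 = 1^2 + 1^2 + (-4)^2 + 3^2 + (-4)^2 = 43
(a.b)^2 = 48^2 = 2304
|a|^2 * |b|^2 = 83 * 43 = 3569
Result = 2304 - 3569 = -1265


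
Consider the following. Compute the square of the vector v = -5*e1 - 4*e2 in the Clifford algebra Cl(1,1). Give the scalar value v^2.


v^2 = sum of c_i^2 * e_i^2
Positive signature terms (e_i^2 = +1): (-5)^2 = 25
Negative signature terms (e_j^2 = -1): (-4)^2 = 16
v^2 = 25 - 16 = 9


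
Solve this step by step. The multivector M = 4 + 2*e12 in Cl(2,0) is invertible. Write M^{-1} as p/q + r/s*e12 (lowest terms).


M = 4 + 2*e12, where e12^2 = -1.
Since M commutes with its reverse ~M = a - b*e12, M * ~M = a^2 - b^2*e12^2 = a^2 + b^2.
So M^{-1} = ~M / (a^2 + b^2) = (a - b*e12)/(a^2 + b^2).
a^2 + b^2 = 16 + 4 = 20
Scalar part = 4/20 = 1/5
Bivector coeff = -2/20 = -1/10
M^{-1} = 1/5 - 1/10*e12


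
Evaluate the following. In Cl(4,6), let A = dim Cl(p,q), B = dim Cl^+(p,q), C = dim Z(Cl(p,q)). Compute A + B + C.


n = 4 + 6 = 10
Total dim = 2^10 = 1024
Even subalgebra dim = 2^9 = 512
n is even, so center dim = 1
Sum = 1024 + 512 + 1 = 1537


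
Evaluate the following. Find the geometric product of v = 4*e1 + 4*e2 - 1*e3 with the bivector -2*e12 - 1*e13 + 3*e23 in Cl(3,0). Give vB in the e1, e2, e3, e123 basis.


vB has grade-1 (vector) and grade-3 (trivector) parts: vB = (v _| B) + (v ^ B).
Vector part <vB>_1:
  e1: -v2*b12 - v3*b13 = -(4)*(-2) - (-1)*(-1) = 7
  e2: v1*b12 - v3*b23 = (4)*(-2) - (-1)*(3) = -5
  e3: v1*b13 + v2*b23 = (4)*(-1) + (4)*(3) = 8
Trivector part <vB>_3:
  e123: v1*b23 - v2*b13 + v3*b12 = (4)*(3) - (4)*(-1) + (-1)*(-2) = 18
vB = 7*e1 - 5*e2 + 8*e3 + 18*e123


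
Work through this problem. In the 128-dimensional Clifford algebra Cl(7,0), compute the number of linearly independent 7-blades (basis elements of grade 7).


Number of grade-k basis blades in Cl(p,q) with n = p + q is C(n, k).
n = 7 + 0 = 7
C(7, 7) = 7! / (7! * 0!)
= 5040 / (5040 * 1)
= 1


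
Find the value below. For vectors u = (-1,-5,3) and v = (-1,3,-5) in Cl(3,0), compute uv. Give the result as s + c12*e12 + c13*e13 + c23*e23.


In Cl(3,0): e_i^2 = 1, e_ie_j = -e_je_i for i != j.
Scalar part = u . v = (-1)*(-1) + (-5)*3 + 3*(-5)
= 1 + (-15) + (-15) = -29
e12 coeff = (-1)*3 - (-5)*(-1) = -3 - 5 = -8
e13 coeff = (-1)*(-5) - 3*(-1) = 5 - (-3) = 8
e23 coeff = (-5)*(-5) - 3*3 = 25 - 9 = 16
uv = -29 - 8*e12 + 8*e13 + 16*e23


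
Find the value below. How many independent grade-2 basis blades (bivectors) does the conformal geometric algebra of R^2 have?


The conformal model of R^2 uses Cl(3,1) with m = 2 + 2 = 4 generators.
Number of grade-2 blades = C(m, 2) = C(4, 2)
= 4*3/2 = 6
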